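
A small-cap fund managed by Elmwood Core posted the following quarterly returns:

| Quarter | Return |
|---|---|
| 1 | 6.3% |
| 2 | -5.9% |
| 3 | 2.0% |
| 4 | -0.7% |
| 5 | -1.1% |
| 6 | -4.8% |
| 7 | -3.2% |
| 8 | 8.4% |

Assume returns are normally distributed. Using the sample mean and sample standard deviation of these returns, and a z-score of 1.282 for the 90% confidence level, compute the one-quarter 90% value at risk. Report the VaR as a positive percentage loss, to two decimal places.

μ = (6.3 − 5.9 + 2 − 0.7 − 1.1 − 4.8 − 3.2 + 8.4) / 8 = 1.00 / 8 = 0.1250%
Σ(r − μ)² = (6.3 − 0.1250)² + (-5.9 − 0.1250)² + (2 − 0.1250)² + … = 183.9150
σ = √[183.9150 / 7] = 5.1258%
VaR = −(μ − z·σ) = −(0.1250 − 1.282 × 5.1258) = −(-6.4463) = 6.4463%

6.45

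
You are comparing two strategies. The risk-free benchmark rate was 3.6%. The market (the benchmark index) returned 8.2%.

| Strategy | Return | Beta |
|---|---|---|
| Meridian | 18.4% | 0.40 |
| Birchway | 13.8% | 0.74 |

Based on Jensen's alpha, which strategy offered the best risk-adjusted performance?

Meridian

Meridian: α = 18.4% − [3.6% + 0.40 × (8.2% − 3.6%)] = 12.960
Birchway: α = 13.8% − [3.6% + 0.74 × (8.2% − 3.6%)] = 6.796
Highest: Meridian (12.960).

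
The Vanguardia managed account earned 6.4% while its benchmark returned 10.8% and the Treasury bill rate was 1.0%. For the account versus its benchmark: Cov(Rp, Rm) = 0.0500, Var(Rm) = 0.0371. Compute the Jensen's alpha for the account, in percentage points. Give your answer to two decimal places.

β = Cov / Var = 0.0500 / 0.0371 = 1.3477
E[R] = Rf + β(Rm − Rf) = 1.0% + 1.3477 × (10.8% − 1.0%) = 14.2075%
α = Rp − E[R] = 6.4% − 14.2075% = -7.8075

-7.81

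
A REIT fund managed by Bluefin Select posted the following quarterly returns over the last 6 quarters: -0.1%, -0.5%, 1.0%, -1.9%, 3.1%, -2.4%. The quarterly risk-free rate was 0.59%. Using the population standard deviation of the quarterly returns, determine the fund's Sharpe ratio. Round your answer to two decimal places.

Mean return μ = -0.80 / 6 = -0.1333%
Σ(r − μ)² = (-0.1 − (-0.1333))² + (-0.5 − (-0.1333))² + (1 − (-0.1333))² + … = 20.1333
population σ = √(20.1333 / 6) = √3.3556 = 1.8318%
Sharpe = (μ − rf) / σ = (-0.1333 − 0.59) / 1.8318 = -0.7233 / 1.8318 = -0.3949

-0.39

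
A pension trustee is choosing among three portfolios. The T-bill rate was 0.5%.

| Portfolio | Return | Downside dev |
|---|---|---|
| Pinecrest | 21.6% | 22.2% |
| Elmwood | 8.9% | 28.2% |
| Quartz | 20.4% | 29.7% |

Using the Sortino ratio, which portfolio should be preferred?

Pinecrest

Pinecrest: Sortino ratio = (21.6% − 0.5%) / 22.2% = 0.950
Elmwood: Sortino ratio = (8.9% − 0.5%) / 28.2% = 0.298
Quartz: Sortino ratio = (20.4% − 0.5%) / 29.7% = 0.670
Highest: Pinecrest (0.950).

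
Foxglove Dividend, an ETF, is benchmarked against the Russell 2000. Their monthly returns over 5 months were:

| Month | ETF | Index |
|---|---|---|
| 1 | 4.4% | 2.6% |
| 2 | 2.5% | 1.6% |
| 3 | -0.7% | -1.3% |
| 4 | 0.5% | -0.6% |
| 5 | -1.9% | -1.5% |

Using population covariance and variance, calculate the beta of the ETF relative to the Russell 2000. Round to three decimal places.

r̄p = 0.9600%,  r̄m = 0.1600%
Cov = Σ(rp − r̄p)(rm − r̄m) / 5 = 3.6264
Var(rm) = Σ(rm − r̄m)² / 5 = 2.6984
β = Cov / Var = 3.6264 / 2.6984 = 1.3439

1.344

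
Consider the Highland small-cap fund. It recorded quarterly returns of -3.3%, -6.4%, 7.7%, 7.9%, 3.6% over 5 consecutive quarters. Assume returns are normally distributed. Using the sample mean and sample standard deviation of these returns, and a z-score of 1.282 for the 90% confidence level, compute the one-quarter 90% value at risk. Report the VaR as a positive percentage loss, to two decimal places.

r̄ = (-3.3 − 6.4 + 7.7 + 7.9 + 3.6) / 5 = 9.50 / 5 = 1.9000%
Sample std dev = √[168.4600 / 4] = 6.4896%
VaR = −(r̄ − z·σ) = −(1.9000 − 1.282 × 6.4896) = −(-6.4197) = 6.4197%

6.42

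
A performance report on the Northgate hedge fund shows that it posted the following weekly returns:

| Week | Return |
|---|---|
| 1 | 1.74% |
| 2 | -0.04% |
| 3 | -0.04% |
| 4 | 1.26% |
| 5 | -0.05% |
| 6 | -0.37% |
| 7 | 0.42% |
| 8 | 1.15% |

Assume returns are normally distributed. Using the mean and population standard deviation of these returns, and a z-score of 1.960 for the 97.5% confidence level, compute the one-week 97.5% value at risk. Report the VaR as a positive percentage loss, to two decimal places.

Mean return r̄ = 4.070 / 8 = 0.5088%
Σ(r − r̄)² = (1.74 − 0.5088)² + (-0.04 − 0.5088)² + (-0.04 − 0.5088)² + … = 4.1861
population σ = √(4.1861 / 8) = √0.5233 = 0.7234%
VaR = −(r̄ − z·σ) = −(0.5088 − 1.960 × 0.7234) = −(-0.9091) = 0.9091%

0.91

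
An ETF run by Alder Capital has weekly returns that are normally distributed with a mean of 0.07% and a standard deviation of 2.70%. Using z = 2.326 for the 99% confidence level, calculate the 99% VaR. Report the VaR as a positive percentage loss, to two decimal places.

6.21

VaR (as % loss) = −(μ − z·σ) = −(0.07% − 2.326 × 2.70%) = −(-6.2102%) = 6.2102%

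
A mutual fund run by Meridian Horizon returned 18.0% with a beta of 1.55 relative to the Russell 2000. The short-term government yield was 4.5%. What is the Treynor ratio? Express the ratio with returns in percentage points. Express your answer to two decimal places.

8.71

Treynor = (Rp − Rf) / β = (18.0% − 4.5%) / 1.55 = 13.50 / 1.55 = 8.7097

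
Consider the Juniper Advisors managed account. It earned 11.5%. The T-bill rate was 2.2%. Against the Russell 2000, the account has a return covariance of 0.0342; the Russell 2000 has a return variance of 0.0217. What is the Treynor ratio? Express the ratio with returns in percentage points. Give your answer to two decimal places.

β = Cov / Var = 0.0342 / 0.0217 = 1.5760
Treynor = (Rp − Rf) / β = (11.5% − 2.2%) / 1.5760 = 9.30 / 1.5760 = 5.9010

5.90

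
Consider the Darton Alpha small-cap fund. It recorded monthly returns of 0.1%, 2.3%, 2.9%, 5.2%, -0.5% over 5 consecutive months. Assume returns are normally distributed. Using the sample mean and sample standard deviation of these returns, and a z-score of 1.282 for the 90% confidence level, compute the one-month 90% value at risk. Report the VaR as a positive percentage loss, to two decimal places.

0.94

r̄ = (0.1 + 2.3 + 2.9 + 5.2 − 0.5) / 5 = 10.00 / 5 = 2.0000%
Sample std dev = √[21.0000 / 4] = 2.2913%
VaR = −(r̄ − z·σ) = −(2.0000 − 1.282 × 2.2913) = −(-0.9374) = 0.9374%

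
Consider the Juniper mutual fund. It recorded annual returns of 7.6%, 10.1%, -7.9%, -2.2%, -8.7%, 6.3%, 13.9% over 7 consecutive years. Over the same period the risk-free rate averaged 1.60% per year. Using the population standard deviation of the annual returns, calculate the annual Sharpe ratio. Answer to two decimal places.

μ = (7.6 + 10.1 − 7.9 − 2.2 − 8.7 + 6.3 + 13.9) / 7 = 2.7286%
Σ(r − μ)² = (7.6 − 2.7286)² + (10.1 − 2.7286)² + … = 483.4943
population σ = √(483.4943 / 7) = √69.0706 = 8.3109%
Sharpe = (μ − rf) / σ = (2.7286 − 1.6) / 8.3109 = 1.1286 / 8.3109 = 0.1358

0.14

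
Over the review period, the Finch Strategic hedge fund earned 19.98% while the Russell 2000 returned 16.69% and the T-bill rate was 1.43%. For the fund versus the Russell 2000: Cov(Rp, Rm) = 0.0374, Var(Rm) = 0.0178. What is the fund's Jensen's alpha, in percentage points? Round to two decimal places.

-13.51

β = Cov / Var = 0.0374 / 0.0178 = 2.1011
E[R] = Rf + β(Rm − Rf) = 1.43% + 2.1011 × (16.69% − 1.43%) = 33.4928%
α = Rp − E[R] = 19.98% − 33.4928% = -13.5128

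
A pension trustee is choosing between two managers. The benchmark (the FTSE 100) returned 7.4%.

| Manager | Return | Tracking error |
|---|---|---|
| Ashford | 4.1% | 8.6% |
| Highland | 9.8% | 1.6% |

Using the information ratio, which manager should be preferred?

Highland

Ashford: IR = (4.1% − 7.4%) / 8.6% = -0.384
Highland: IR = (9.8% − 7.4%) / 1.6% = 1.500
Highest: Highland (1.500).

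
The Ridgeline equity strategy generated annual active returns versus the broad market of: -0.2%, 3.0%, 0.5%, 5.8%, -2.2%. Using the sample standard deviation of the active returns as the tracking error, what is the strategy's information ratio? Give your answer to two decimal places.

Mean return r̄ = 6.90 / 5 = 1.3800%
Σ(r − r̄)² = (-0.2 − 1.3800)² + (3 − 1.3800)² + … = 38.2480
σ = √[38.2480 / 4] = 3.0922%
IR = r̄ / tracking error = 1.3800 / 3.0922 = 0.4463

0.45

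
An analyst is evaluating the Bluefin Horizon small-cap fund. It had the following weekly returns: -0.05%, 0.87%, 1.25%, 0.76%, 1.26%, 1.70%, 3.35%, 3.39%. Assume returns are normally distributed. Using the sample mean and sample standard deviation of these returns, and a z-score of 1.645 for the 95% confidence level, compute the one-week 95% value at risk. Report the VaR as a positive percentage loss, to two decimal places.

r̄ = (-0.05 + 0.87 + 1.25 + 0.76 + 1.26 + 1.7 + 3.35 + 3.39) / 8 = 1.5663%
Sample σ = √[Σ(r − r̄)² / 7] = √[10.4666 / 7] = √1.4952 = 1.2228%
VaR = −(r̄ − z·σ) = −(1.5663 − 1.645 × 1.2228) = −(-0.4452) = 0.4452%

0.45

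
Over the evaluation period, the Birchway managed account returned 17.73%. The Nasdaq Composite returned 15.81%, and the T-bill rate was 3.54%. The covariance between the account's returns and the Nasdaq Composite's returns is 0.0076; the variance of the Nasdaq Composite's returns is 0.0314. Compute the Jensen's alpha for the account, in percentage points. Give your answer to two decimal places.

11.22

β = Cov / Var = 0.0076 / 0.0314 = 0.2420
E[R] = Rf + β(Rm − Rf) = 3.54% + 0.2420 × (15.81% − 3.54%) = 6.5093%
α = Rp − E[R] = 17.73% − 6.5093% = 11.2207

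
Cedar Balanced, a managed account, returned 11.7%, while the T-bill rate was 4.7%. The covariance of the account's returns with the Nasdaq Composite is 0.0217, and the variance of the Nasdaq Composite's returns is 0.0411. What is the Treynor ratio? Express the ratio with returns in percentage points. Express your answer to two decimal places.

13.26

β = Cov / Var = 0.0217 / 0.0411 = 0.5280
Treynor = (Rp − Rf) / β = (11.7% − 4.7%) / 0.5280 = 7.00 / 0.5280 = 13.2576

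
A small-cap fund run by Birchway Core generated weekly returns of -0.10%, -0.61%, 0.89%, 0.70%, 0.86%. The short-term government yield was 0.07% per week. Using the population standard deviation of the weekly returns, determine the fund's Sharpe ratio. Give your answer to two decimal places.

r̄ = (-0.1 − 0.61 + 0.89 + 0.7 + 0.86) / 5 = 1.740 / 5 = 0.3480%
Population std dev = √[1.7983 / 5] = 0.5997%
Sharpe = (r̄ − rf) / σ = (0.3480 − 0.07) / 0.5997 = 0.2780 / 0.5997 = 0.4636

0.46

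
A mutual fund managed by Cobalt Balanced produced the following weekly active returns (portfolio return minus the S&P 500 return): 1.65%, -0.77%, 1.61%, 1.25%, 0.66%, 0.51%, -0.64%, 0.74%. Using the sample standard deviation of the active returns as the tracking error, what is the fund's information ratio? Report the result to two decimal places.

r̄ = (1.65 − 0.77 + 1.61 + 1.25 + 0.66 + 0.51 − 0.64 + 0.74) / 8 = 0.6263%
Σ(r − r̄)² = (1.65 − 0.6263)² + (-0.77 − 0.6263)² + … = 5.9854
sample σ = √(5.9854 / 7) = √0.8551 = 0.9247%
IR = r̄ / tracking error = 0.6263 / 0.9247 = 0.6773

0.68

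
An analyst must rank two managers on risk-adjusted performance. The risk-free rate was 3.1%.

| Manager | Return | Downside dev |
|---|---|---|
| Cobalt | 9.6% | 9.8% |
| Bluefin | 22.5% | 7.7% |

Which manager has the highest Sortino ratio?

Bluefin

Cobalt: Sortino ratio = (9.6% − 3.1%) / 9.8% = 0.663
Bluefin: Sortino ratio = (22.5% − 3.1%) / 7.7% = 2.519
Highest: Bluefin (2.519).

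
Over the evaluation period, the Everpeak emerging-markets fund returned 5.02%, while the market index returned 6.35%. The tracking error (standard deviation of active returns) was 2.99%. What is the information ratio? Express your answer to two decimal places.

IR = (Rp − Rb) / TE = (5.02% − 6.35%) / 2.99% = -1.33% / 2.99% = -0.4448

-0.44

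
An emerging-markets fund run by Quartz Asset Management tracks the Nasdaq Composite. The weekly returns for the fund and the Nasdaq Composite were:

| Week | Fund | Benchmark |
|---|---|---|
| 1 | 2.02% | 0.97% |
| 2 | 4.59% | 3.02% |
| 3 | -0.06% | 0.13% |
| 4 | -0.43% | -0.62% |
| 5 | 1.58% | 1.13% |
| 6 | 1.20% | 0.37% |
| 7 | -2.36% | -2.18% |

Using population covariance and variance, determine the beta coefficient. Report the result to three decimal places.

r̄p = 0.9343%,  r̄m = 0.4029%
Cov = Σ(rp − r̄p)(rm − r̄m) / 7 = 2.9742
Var(rm) = Σ(rm − r̄m)² / 7 = 2.2132
β = Cov / Var = 2.9742 / 2.2132 = 1.3438

1.344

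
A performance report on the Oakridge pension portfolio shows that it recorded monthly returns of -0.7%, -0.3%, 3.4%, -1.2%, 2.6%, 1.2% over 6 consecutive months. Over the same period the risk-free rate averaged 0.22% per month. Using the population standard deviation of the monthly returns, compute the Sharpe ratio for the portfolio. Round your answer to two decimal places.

0.36

r̄ = (-0.7 − 0.3 + 3.4 − 1.2 + 2.6 + 1.2) / 6 = 5.00 / 6 = 0.8333%
Population std dev = √[17.6133 / 6] = 1.7133%
Sharpe = (r̄ − rf) / σ = (0.8333 − 0.22) / 1.7133 = 0.6133 / 1.7133 = 0.3580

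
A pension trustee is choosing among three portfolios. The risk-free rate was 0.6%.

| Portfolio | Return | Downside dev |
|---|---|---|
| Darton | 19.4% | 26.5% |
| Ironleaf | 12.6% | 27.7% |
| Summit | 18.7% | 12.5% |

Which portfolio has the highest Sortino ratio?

Darton: Sortino ratio = (19.4% − 0.6%) / 26.5% = 0.709
Ironleaf: Sortino ratio = (12.6% − 0.6%) / 27.7% = 0.433
Summit: Sortino ratio = (18.7% − 0.6%) / 12.5% = 1.448
Highest: Summit (1.448).

Summit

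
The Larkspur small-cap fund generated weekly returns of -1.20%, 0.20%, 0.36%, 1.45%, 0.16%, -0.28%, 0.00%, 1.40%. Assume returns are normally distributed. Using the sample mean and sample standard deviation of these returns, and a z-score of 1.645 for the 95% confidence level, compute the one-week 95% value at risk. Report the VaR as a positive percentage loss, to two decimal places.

1.16

μ = (-1.2 + 0.2 + 0.36 + 1.45 + 0.16 − 0.28 + 0 + 1.4) / 8 = 2.090 / 8 = 0.2613%
Sample std dev = √[5.2301 / 7] = 0.8644%
VaR = −(μ − z·σ) = −(0.2613 − 1.645 × 0.8644) = −(-1.1606) = 1.1606%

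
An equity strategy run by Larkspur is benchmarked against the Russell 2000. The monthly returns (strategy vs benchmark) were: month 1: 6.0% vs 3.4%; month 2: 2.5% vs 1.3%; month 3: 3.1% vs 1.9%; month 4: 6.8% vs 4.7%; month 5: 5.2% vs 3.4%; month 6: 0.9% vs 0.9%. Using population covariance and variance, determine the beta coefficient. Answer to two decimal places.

1.51

r̄p = 4.0833%,  r̄m = 2.6000%
Cov = Σ(rp − r̄p)(rm − r̄m) / 6 = 2.7150
Var(rm) = Σ(rm − r̄m)² / 6 = 1.7933
β = Cov / Var = 2.7150 / 1.7933 = 1.5140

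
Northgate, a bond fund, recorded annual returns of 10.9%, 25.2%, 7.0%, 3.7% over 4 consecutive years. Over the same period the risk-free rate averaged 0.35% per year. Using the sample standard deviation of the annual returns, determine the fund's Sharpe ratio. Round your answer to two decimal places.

Mean return r̄ = 46.80 / 4 = 11.7000%
Sample std dev = √[268.9800 / 3] = 9.4689%
Sharpe = (r̄ − rf) / σ = (11.7000 − 0.35) / 9.4689 = 11.3500 / 9.4689 = 1.1987

1.20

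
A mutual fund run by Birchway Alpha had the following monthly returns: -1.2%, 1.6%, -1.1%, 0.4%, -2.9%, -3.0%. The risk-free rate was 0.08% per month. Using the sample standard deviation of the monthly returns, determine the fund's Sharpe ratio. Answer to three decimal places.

r̄ = (-1.2 + 1.6 − 1.1 + 0.4 − 2.9 − 3) / 6 = -1.0333%
Σ(r − r̄)² = (-1.2 − (-1.0333))² + (1.6 − (-1.0333))² + … = 16.3733
sample σ = √(16.3733 / 5) = √3.2747 = 1.8096%
Sharpe = (r̄ − rf) / σ = (-1.0333 − 0.08) / 1.8096 = -1.1133 / 1.8096 = -0.6152

-0.615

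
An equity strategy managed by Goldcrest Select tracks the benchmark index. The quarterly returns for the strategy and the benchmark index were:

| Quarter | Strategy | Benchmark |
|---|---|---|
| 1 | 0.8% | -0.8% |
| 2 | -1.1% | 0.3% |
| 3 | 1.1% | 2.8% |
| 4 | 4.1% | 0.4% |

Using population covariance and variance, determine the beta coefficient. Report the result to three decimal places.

r̄p = 1.2250%,  r̄m = 0.6750%
Cov = Σ(rp − r̄p)(rm − r̄m) / 4 = 0.1106
Var(rm) = Σ(rm − r̄m)² / 4 = 1.7269
β = Cov / Var = 0.1106 / 1.7269 = 0.0640

0.064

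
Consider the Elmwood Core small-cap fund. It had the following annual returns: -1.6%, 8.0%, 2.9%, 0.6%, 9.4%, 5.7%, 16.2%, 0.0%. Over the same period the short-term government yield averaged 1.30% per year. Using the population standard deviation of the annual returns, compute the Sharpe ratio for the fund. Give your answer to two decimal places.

r̄ = (-1.6 + 8 + 2.9 + 0.6 + 9.4 + 5.7 + 16.2 + 0) / 8 = 41.20 / 8 = 5.1500%
Σ(r − r̄)² = (-1.6 − 5.1500)² + (8 − 5.1500)² + (2.9 − 5.1500)² + … = 246.4400
population σ = √(246.4400 / 8) = √30.8050 = 5.5502%
Sharpe = (r̄ − rf) / σ = (5.1500 − 1.3) / 5.5502 = 3.8500 / 5.5502 = 0.6937

0.69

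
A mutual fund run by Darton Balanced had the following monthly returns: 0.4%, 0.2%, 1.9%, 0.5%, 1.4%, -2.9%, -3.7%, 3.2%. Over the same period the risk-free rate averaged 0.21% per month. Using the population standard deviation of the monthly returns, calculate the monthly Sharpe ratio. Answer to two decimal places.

r̄ = (0.4 + 0.2 + 1.9 + 0.5 + 1.4 − 2.9 − 3.7 + 3.2) / 8 = 1.00 / 8 = 0.1250%
Population std dev = √[38.2350 / 8] = 2.1862%
Sharpe = (r̄ − rf) / σ = (0.1250 − 0.21) / 2.1862 = -0.0850 / 2.1862 = -0.0389

-0.04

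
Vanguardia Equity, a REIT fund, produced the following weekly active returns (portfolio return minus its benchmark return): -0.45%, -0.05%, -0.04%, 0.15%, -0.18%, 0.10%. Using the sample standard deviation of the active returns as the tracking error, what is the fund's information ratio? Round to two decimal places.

-0.36

Mean return r̄ = -0.470 / 6 = -0.0783%
Sample std dev = √[0.2347 / 5] = 0.2167%
IR = r̄ / tracking error = -0.0783 / 0.2167 = -0.3613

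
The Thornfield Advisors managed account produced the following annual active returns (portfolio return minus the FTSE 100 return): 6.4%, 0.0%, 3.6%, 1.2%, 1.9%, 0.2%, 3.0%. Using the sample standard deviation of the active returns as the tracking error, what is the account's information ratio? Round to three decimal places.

1.040

Mean return r̄ = 16.30 / 7 = 2.3286%
Σ(r − r̄)² = 30.0543; sample σ = √(30.0543/6) = 2.2381%
IR = r̄ / tracking error = 2.3286 / 2.2381 = 1.0404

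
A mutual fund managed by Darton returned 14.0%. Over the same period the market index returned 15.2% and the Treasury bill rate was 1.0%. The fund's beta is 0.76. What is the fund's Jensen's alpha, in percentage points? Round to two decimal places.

2.21

CAPM expected return = Rf + β(Rm − Rf) = 1.0% + 0.76 × (15.2% − 1.0%) = 1 + 0.76 × 14.20 = 11.7920%
Jensen's α = Rp − E[R] = 14.0% − 11.7920% = 2.2080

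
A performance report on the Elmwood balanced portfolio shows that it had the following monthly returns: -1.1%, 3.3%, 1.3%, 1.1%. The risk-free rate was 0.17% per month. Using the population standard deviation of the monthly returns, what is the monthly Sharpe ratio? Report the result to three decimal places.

0.629

Mean return r̄ = 4.60 / 4 = 1.1500%
Population σ = √[Σ(r − r̄)² / 4] = √[9.7100 / 4] = √2.4275 = 1.5580%
Sharpe = (r̄ − rf) / σ = (1.1500 − 0.17) / 1.5580 = 0.9800 / 1.5580 = 0.6290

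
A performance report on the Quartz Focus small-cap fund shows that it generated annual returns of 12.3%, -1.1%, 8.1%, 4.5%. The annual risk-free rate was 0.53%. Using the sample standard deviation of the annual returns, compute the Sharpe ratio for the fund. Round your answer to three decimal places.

r̄ = (12.3 − 1.1 + 8.1 + 4.5) / 4 = 23.80 / 4 = 5.9500%
Σ(r − r̄)² = (12.3 − 5.9500)² + (-1.1 − 5.9500)² + (8.1 − 5.9500)² + … = 96.7500
sample σ = √(96.7500 / 3) = √32.2500 = 5.6789%
Sharpe = (r̄ − rf) / σ = (5.9500 − 0.53) / 5.6789 = 5.4200 / 5.6789 = 0.9544

0.954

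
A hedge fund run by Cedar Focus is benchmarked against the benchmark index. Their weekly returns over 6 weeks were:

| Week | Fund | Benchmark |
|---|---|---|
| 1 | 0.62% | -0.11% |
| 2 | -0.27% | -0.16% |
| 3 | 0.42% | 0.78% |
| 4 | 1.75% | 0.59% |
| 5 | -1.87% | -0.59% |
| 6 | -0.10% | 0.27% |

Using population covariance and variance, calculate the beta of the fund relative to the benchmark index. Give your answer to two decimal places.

1.78

r̄p = 0.0917%,  r̄m = 0.1300%
Cov = Σ(rp − r̄p)(rm − r̄m) / 6 = 0.3900
Var(rm) = Σ(rm − r̄m)² / 6 = 0.2190
β = Cov / Var = 0.3900 / 0.2190 = 1.7808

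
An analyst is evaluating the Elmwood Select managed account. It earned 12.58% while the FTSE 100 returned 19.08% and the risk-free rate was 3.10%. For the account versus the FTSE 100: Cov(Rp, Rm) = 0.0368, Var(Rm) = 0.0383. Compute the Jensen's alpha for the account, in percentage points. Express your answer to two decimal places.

-5.87

β = Cov / Var = 0.0368 / 0.0383 = 0.9608
E[R] = Rf + β(Rm − Rf) = 3.10% + 0.9608 × (19.08% − 3.10%) = 18.4536%
α = Rp − E[R] = 12.58% − 18.4536% = -5.8736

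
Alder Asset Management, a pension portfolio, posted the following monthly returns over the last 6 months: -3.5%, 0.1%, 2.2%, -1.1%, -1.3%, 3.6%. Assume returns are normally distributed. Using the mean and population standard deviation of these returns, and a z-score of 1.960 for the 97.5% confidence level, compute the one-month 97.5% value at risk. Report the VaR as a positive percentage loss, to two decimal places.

r̄ = (-3.5 + 0.1 + 2.2 − 1.1 − 1.3 + 3.6) / 6 = 0.0000%
Σ(r − r̄)² = 32.9600; population σ = √(32.9600/6) = 2.3438%
VaR = −(r̄ − z·σ) = −(0.0000 − 1.960 × 2.3438) = −(-4.5938) = 4.5938%

4.59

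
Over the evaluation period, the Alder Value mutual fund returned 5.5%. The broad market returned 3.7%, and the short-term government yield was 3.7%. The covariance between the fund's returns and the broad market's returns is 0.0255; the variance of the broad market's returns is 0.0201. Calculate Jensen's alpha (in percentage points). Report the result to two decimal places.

β = Cov / Var = 0.0255 / 0.0201 = 1.2687
E[R] = Rf + β(Rm − Rf) = 3.7% + 1.2687 × (3.7% − 3.7%) = 3.7000%
α = Rp − E[R] = 5.5% − 3.7000% = 1.8000

1.80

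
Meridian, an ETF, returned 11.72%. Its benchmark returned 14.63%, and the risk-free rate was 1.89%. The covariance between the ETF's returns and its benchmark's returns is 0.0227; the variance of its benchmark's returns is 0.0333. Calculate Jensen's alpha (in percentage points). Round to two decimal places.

β = Cov / Var = 0.0227 / 0.0333 = 0.6817
E[R] = Rf + β(Rm − Rf) = 1.89% + 0.6817 × (14.63% − 1.89%) = 10.5749%
α = Rp − E[R] = 11.72% − 10.5749% = 1.1451

1.15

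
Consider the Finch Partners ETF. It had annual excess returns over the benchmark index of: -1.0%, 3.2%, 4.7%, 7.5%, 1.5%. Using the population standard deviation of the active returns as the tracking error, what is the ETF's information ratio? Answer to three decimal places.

1.107

Mean return r̄ = 15.90 / 5 = 3.1800%
Σ(r − r̄)² = 41.2680; population σ = √(41.2680/5) = 2.8729%
IR = r̄ / tracking error = 3.1800 / 2.8729 = 1.1069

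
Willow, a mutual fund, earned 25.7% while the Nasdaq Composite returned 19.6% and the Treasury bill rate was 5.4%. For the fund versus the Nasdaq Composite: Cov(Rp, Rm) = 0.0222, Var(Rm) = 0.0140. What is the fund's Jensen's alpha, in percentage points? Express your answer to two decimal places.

-2.22

β = Cov / Var = 0.0222 / 0.0140 = 1.5857
E[R] = Rf + β(Rm − Rf) = 5.4% + 1.5857 × (19.6% − 5.4%) = 27.9169%
α = Rp − E[R] = 25.7% − 27.9169% = -2.2169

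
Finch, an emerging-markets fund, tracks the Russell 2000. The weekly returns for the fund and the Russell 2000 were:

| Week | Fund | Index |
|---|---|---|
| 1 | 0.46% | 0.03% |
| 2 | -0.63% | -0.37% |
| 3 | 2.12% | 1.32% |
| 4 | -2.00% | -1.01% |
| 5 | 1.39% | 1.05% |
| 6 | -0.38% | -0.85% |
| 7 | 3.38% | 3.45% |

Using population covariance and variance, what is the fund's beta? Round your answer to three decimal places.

1.102

r̄p = 0.6200%,  r̄m = 0.5171%
Cov = Σ(rp − r̄p)(rm − r̄m) / 7 = 2.3235
Var(rm) = Σ(rm − r̄m)² / 7 = 2.1080
β = Cov / Var = 2.3235 / 2.1080 = 1.1022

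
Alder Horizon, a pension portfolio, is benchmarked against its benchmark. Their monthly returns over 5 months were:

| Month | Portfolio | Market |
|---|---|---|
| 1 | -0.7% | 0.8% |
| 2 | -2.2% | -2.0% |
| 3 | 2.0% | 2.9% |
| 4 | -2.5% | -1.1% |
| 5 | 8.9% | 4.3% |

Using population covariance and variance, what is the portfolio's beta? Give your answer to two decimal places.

1.62

r̄p = 1.1000%,  r̄m = 0.9800%
Cov = Σ(rp − r̄p)(rm − r̄m) / 5 = 9.0540
Var(rm) = Σ(rm − r̄m)² / 5 = 5.5896
β = Cov / Var = 9.0540 / 5.5896 = 1.6198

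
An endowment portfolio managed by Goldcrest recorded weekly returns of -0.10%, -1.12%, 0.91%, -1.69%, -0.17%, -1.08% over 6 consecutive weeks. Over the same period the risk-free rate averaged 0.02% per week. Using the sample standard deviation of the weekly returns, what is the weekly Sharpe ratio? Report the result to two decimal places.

μ = (-0.1 − 1.12 + 0.91 − 1.69 − 0.17 − 1.08) / 6 = -0.5417%
Σ(r − μ)² = (-0.1 − (-0.5417))² + (-1.12 − (-0.5417))² + (0.91 − (-0.5417))² + … = 4.3835
sample σ = √(4.3835 / 5) = √0.8767 = 0.9363%
Sharpe = (μ − rf) / σ = (-0.5417 − 0.02) / 0.9363 = -0.5617 / 0.9363 = -0.5999

-0.60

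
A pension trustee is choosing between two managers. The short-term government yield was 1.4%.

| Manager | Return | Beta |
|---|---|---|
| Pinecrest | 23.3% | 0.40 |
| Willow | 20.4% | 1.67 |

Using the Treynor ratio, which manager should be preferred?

Pinecrest: Treynor = (23.3% − 1.4%) / 0.40 = 54.750
Willow: Treynor = (20.4% − 1.4%) / 1.67 = 11.377
Highest: Pinecrest (54.750).

Pinecrest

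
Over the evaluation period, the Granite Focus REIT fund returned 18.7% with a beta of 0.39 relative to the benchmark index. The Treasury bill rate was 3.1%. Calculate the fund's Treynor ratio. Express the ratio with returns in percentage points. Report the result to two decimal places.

40.00

Treynor = (Rp − Rf) / β = (18.7% − 3.1%) / 0.39 = 15.60 / 0.39 = 40.0000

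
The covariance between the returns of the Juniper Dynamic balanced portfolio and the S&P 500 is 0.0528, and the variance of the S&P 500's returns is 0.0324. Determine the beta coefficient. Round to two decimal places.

β = Cov(Rp, Rm) / Var(Rm) = 0.0528 / 0.0324 = 1.6296

1.63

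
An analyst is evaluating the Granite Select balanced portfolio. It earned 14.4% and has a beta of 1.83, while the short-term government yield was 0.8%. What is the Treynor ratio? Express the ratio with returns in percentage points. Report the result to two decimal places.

7.43

Treynor = (Rp − Rf) / β = (14.4% − 0.8%) / 1.83 = 13.60 / 1.83 = 7.4317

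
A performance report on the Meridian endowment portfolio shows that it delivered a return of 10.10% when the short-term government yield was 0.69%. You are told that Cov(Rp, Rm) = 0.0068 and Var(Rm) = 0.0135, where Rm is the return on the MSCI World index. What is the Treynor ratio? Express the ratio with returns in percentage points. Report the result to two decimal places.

18.68

β = Cov / Var = 0.0068 / 0.0135 = 0.5037
Treynor = (Rp − Rf) / β = (10.10% − 0.69%) / 0.5037 = 9.41 / 0.5037 = 18.6818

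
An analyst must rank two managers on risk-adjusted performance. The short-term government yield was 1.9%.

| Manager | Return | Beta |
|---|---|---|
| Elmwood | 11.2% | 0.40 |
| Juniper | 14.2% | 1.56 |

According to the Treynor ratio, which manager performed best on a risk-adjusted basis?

Elmwood: Treynor = (11.2% − 1.9%) / 0.40 = 23.250
Juniper: Treynor = (14.2% − 1.9%) / 1.56 = 7.885
Highest: Elmwood (23.250).

Elmwood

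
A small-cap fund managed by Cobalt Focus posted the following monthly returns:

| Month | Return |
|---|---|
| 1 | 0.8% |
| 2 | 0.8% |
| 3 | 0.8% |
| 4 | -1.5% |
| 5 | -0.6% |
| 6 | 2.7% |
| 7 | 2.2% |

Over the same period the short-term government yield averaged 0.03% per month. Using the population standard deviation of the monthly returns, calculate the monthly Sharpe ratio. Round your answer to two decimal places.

μ = (0.8 + 0.8 + 0.8 − 1.5 − 0.6 + 2.7 + 2.2) / 7 = 5.20 / 7 = 0.7429%
Σ(r − μ)² = (0.8 − 0.7429)² + (0.8 − 0.7429)² + … = 12.7971
population σ = √(12.7971 / 7) = √1.8282 = 1.3521%
Sharpe = (μ − rf) / σ = (0.7429 − 0.03) / 1.3521 = 0.7129 / 1.3521 = 0.5273

0.53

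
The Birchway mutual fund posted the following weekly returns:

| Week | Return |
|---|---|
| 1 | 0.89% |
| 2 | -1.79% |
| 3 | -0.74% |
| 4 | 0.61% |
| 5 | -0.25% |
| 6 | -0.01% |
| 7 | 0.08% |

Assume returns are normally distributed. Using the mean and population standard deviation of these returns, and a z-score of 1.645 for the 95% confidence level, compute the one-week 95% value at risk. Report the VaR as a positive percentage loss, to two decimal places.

1.53

Mean return r̄ = -1.210 / 7 = -0.1729%
Σ(r − r̄)² = 4.7757; population σ = √(4.7757/7) = 0.8260%
VaR = −(r̄ − z·σ) = −(-0.1729 − 1.645 × 0.8260) = −(-1.5317) = 1.5317%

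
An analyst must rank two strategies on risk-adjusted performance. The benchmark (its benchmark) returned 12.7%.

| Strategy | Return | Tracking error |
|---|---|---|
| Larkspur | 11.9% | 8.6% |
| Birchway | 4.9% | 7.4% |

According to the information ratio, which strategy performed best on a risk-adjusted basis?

Larkspur

Larkspur: IR = (11.9% − 12.7%) / 8.6% = -0.093
Birchway: IR = (4.9% − 12.7%) / 7.4% = -1.054
Highest: Larkspur (-0.093).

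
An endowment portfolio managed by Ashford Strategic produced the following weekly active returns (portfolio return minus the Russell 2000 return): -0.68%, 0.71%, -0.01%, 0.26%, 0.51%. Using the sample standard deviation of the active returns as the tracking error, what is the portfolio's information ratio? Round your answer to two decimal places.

0.29

Mean return r̄ = 0.790 / 5 = 0.1580%
Σ(r − r̄)² = (-0.68 − 0.1580)² + (0.71 − 0.1580)² + … = 1.1695
sample σ = √(1.1695 / 4) = √0.2924 = 0.5407%
IR = r̄ / tracking error = 0.1580 / 0.5407 = 0.2922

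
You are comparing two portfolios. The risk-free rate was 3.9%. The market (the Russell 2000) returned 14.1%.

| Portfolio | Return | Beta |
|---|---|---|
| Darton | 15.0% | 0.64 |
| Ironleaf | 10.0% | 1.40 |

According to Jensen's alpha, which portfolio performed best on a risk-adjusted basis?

Darton: α = 15.0% − [3.9% + 0.64 × (14.1% − 3.9%)] = 4.572
Ironleaf: α = 10.0% − [3.9% + 1.40 × (14.1% − 3.9%)] = -8.180
Highest: Darton (4.572).

Darton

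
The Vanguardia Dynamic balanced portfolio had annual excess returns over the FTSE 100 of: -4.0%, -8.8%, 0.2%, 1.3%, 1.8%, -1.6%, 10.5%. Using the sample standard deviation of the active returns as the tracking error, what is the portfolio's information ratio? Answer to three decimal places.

-0.014

Mean return μ = -0.60 / 7 = -0.0857%
Sample std dev = √[211.1686 / 6] = 5.9325%
IR = μ / tracking error = -0.0857 / 5.9325 = -0.0144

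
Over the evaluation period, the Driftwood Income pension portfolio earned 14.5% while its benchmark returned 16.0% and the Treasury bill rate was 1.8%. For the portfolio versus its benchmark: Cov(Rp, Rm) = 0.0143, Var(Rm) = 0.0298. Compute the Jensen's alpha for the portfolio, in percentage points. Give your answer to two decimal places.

β = Cov / Var = 0.0143 / 0.0298 = 0.4799
E[R] = Rf + β(Rm − Rf) = 1.8% + 0.4799 × (16.0% − 1.8%) = 8.6146%
α = Rp − E[R] = 14.5% − 8.6146% = 5.8854

5.89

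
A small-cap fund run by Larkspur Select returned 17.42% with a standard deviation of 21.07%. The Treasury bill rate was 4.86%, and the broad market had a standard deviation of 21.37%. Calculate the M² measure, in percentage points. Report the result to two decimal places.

Sharpe = (Rp − Rf) / σp = (17.42% − 4.86%) / 21.07% = 0.5961
M² = Rf + Sharpe × σm = 4.86% + 0.5961 × 21.37% = 17.5987%

17.60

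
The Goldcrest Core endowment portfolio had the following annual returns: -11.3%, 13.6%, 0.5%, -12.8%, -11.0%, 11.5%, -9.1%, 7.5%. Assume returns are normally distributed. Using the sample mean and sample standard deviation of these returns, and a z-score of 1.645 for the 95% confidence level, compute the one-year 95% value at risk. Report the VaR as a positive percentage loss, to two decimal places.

Mean return μ = -11.10 / 8 = -1.3875%
Σ(r − μ)² = (-11.3 − (-1.3875))² + (13.6 − (-1.3875))² + … = 853.6488
sample σ = √(853.6488 / 7) = √121.9498 = 11.0431%
VaR = −(μ − z·σ) = −(-1.3875 − 1.645 × 11.0431) = −(-19.5534) = 19.5534%

19.55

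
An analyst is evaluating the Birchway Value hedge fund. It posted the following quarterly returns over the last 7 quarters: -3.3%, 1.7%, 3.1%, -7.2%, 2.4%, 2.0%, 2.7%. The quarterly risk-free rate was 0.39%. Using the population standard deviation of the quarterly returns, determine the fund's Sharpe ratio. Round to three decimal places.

r̄ = (-3.3 + 1.7 + 3.1 − 7.2 + 2.4 + 2 + 2.7) / 7 = 1.40 / 7 = 0.2000%
Population σ = √[Σ(r − r̄)² / 7] = √[92.0000 / 7] = √13.1429 = 3.6253%
Sharpe = (r̄ − rf) / σ = (0.2000 − 0.39) / 3.6253 = -0.1900 / 3.6253 = -0.0524

-0.052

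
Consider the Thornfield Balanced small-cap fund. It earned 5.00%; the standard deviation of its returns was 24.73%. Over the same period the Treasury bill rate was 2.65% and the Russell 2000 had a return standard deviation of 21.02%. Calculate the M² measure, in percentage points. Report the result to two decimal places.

4.65

Sharpe = (Rp − Rf) / σp = (5.00% − 2.65%) / 24.73% = 0.0950
M² = Rf + Sharpe × σm = 2.65% + 0.0950 × 21.02% = 4.6469%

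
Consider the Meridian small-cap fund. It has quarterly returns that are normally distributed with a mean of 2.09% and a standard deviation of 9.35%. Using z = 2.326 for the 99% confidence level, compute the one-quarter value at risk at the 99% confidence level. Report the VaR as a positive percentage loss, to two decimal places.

VaR (as % loss) = −(μ − z·σ) = −(2.09% − 2.326 × 9.35%) = −(-19.6581%) = 19.6581%

19.66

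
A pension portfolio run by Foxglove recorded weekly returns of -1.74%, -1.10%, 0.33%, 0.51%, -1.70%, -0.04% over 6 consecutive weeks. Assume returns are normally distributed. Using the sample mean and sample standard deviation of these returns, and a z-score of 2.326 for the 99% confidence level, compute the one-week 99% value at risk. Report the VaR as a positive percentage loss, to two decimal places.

Mean return r̄ = -3.740 / 6 = -0.6233%
Sample σ = √[Σ(r − r̄)² / 5] = √[5.1669 / 5] = √1.0334 = 1.0166%
VaR = −(r̄ − z·σ) = −(-0.6233 − 2.326 × 1.0166) = −(-2.9879) = 2.9879%

2.99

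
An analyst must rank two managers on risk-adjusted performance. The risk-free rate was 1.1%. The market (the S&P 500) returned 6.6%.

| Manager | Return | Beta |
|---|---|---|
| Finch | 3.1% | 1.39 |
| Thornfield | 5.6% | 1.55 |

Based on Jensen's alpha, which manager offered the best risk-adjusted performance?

Finch: α = 3.1% − [1.1% + 1.39 × (6.6% − 1.1%)] = -5.645
Thornfield: α = 5.6% − [1.1% + 1.55 × (6.6% − 1.1%)] = -4.025
Highest: Thornfield (-4.025).

Thornfield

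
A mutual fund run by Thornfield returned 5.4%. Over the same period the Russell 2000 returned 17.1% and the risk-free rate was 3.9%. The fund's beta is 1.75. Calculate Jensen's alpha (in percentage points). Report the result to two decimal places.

-21.60

CAPM expected return = Rf + β(Rm − Rf) = 3.9% + 1.75 × (17.1% − 3.9%) = 3.9 + 1.75 × 13.20 = 27.0000%
Jensen's α = Rp − E[R] = 5.4% − 27.0000% = -21.6000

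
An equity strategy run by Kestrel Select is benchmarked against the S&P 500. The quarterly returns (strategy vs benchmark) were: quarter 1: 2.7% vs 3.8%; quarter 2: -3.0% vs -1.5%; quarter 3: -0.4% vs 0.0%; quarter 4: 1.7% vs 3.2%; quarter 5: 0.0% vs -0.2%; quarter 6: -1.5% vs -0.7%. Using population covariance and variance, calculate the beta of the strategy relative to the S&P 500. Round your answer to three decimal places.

r̄p = -0.0833%,  r̄m = 0.7667%
Cov = Σ(rp − r̄p)(rm − r̄m) / 6 = 3.6056
Var(rm) = Σ(rm − r̄m)² / 6 = 3.9889
β = Cov / Var = 3.6056 / 3.9889 = 0.9039

0.904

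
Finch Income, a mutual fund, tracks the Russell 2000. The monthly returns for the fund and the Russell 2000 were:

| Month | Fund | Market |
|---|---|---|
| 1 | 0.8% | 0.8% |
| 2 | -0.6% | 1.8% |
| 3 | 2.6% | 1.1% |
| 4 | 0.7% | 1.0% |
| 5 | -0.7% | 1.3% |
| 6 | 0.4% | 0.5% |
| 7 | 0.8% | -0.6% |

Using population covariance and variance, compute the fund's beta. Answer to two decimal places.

-0.42

r̄p = 0.5714%,  r̄m = 0.8429%
Cov = Σ(rp − r̄p)(rm − r̄m) / 7 = -0.2059
Var(rm) = Σ(rm − r̄m)² / 7 = 0.4882
β = Cov / Var = -0.2059 / 0.4882 = -0.4218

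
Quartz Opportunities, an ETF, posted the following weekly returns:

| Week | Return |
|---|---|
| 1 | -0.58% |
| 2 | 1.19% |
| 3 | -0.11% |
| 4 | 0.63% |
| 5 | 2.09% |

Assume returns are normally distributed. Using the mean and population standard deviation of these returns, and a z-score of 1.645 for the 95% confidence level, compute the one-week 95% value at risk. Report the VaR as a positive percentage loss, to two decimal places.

0.91

Mean return r̄ = 3.220 / 5 = 0.6440%
Σ(r − r̄)² = (-0.58 − 0.6440)² + (1.19 − 0.6440)² + … = 4.4559
population σ = √(4.4559 / 5) = √0.8912 = 0.9440%
VaR = −(r̄ − z·σ) = −(0.6440 − 1.645 × 0.9440) = −(-0.9089) = 0.9089%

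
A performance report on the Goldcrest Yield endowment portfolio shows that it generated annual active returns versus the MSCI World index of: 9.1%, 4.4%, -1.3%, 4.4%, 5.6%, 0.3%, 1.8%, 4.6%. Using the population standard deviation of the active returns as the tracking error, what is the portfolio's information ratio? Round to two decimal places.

1.18

μ = (9.1 + 4.4 − 1.3 + 4.4 + 5.6 + 0.3 + 1.8 + 4.6) / 8 = 3.6125%
Σ(r − μ)² = (9.1 − 3.6125)² + (4.4 − 3.6125)² + … = 74.6688
population σ = √(74.6688 / 8) = √9.3336 = 3.0551%
IR = μ / tracking error = 3.6125 / 3.0551 = 1.1824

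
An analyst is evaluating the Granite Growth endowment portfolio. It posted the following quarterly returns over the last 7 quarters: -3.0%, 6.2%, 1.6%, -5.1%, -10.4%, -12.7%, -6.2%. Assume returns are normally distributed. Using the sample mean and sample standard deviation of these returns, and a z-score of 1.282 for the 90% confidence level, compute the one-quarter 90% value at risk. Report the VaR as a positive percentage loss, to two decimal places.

12.65

r̄ = (-3 + 6.2 + 1.6 − 5.1 − 10.4 − 12.7 − 6.2) / 7 = -29.60 / 7 = -4.2286%
Sample σ = √[Σ(r − r̄)² / 6] = √[258.7343 / 6] = √43.1224 = 6.5668%
VaR = −(r̄ − z·σ) = −(-4.2286 − 1.282 × 6.5668) = −(-12.6472) = 12.6472%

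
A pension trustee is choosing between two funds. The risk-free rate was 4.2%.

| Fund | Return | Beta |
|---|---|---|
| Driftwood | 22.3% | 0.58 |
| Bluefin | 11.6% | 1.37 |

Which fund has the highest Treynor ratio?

Driftwood: Treynor = (22.3% − 4.2%) / 0.58 = 31.207
Bluefin: Treynor = (11.6% − 4.2%) / 1.37 = 5.401
Highest: Driftwood (31.207).

Driftwood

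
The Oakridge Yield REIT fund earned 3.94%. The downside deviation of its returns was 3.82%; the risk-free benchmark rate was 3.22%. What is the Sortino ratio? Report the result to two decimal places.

Sortino = (Rp − Rf) / σd = (3.94% − 3.22%) / 3.82% = 0.72% / 3.82% = 0.1885

0.19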